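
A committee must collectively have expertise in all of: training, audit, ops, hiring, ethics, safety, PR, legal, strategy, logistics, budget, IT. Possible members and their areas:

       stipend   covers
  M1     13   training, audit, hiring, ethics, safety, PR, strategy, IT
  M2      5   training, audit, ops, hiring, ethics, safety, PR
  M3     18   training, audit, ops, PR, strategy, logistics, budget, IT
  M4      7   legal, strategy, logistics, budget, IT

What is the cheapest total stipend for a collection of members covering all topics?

M2, M4 cover every topic at stipend 5 + 7 = 12.
Any cover uses at least 2 members; among all covering selections none totals below 12.

12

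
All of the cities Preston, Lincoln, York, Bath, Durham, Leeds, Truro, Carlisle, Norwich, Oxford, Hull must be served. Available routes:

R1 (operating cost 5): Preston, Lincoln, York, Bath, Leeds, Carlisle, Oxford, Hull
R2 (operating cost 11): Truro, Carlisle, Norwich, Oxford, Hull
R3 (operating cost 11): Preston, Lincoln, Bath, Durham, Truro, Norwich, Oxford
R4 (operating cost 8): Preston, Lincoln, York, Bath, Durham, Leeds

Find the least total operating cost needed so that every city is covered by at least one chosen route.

R1, R3 cover every city at operating cost 5 + 11 = 16.
Any cover uses at least 2 routes; among all covering selections none totals below 16.

16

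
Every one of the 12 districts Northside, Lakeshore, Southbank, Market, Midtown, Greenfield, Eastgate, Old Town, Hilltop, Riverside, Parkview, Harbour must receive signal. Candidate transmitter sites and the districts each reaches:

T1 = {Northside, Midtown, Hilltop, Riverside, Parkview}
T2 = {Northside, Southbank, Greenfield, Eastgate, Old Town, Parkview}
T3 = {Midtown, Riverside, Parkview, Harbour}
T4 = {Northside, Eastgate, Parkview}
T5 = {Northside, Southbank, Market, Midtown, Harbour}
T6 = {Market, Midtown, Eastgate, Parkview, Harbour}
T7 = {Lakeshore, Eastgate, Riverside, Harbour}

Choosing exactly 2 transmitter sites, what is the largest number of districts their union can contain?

9

Choosing T1, T2 covers {Northside, Southbank, Midtown, Greenfield, Eastgate, Old Town, Hilltop, Riverside, Parkview} — 9 districts.
No choice of 2 transmitter sites does better; here Lakeshore, Market, Harbour are left uncovered.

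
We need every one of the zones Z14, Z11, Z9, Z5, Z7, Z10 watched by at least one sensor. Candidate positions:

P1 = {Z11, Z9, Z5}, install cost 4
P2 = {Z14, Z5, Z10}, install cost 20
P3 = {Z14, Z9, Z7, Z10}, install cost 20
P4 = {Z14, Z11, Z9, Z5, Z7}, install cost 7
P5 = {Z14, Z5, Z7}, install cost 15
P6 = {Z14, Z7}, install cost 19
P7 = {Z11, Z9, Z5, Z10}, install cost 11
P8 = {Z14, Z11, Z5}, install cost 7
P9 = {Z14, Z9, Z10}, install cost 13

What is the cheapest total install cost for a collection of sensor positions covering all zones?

18

P4, P7 cover every zone at install cost 7 + 11 = 18.
Any cover uses at least 2 sensor positions; among all covering selections none totals below 18.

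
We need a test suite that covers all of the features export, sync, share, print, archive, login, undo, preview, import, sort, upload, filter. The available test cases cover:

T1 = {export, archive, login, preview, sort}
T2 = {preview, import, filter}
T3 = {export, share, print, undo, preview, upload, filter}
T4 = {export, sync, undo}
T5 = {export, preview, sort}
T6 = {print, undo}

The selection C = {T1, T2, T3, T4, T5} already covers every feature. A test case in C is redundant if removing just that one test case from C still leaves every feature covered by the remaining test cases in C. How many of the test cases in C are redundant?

1

Drop T1: archive, login uncovered — not redundant.
Drop T2: import uncovered — not redundant.
Drop T3: share, print, upload uncovered — not redundant.
Drop T4: sync uncovered — not redundant.
Drop T5: the rest still cover every feature — redundant.
1 redundant: T5.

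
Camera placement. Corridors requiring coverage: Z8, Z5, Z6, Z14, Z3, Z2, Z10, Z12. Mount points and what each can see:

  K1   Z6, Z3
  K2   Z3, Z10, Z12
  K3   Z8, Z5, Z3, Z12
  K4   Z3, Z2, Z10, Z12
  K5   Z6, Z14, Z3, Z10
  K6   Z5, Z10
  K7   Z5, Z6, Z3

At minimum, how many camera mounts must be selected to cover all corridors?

3

K3, K4, K5 together cover {Z8, Z5, Z6, Z14, Z3, Z2, Z10, Z12} — every corridor.
No 2 of the 7 camera mounts cover everything (all 21 pairs fall short), so 3 is minimum.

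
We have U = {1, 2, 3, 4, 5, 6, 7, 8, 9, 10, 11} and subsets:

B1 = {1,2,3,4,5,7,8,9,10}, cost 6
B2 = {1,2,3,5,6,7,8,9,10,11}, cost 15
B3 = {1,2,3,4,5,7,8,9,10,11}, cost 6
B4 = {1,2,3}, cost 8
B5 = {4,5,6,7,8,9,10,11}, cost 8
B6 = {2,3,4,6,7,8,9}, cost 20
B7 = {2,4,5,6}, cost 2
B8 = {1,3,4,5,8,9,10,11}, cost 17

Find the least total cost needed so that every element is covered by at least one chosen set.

B3, B7 cover every element at cost 6 + 2 = 8.
Any cover uses at least 2 sets; among all covering selections none totals below 8.

8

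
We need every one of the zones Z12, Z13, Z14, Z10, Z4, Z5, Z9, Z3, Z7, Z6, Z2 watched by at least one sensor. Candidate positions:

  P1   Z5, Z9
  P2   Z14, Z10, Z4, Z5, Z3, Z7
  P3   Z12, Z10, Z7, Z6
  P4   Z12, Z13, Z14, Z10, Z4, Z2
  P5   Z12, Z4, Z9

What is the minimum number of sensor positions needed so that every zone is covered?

4

P1, P2, P3, P4 together cover {Z12, Z13, Z14, Z10, Z4, Z5, Z9, Z3, Z7, Z6, Z2} — every zone.
No 3 of the 5 sensor positions cover everything (all 10 triples fall short), so 4 is minimum.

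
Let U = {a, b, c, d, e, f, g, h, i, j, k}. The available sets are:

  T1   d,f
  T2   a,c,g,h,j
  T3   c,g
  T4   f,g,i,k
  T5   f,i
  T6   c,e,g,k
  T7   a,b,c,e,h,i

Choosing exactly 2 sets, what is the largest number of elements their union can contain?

9

Choosing T4, T7 covers {a, b, c, e, f, g, h, i, k} — 9 elements.
No choice of 2 sets does better; here d, j are left uncovered.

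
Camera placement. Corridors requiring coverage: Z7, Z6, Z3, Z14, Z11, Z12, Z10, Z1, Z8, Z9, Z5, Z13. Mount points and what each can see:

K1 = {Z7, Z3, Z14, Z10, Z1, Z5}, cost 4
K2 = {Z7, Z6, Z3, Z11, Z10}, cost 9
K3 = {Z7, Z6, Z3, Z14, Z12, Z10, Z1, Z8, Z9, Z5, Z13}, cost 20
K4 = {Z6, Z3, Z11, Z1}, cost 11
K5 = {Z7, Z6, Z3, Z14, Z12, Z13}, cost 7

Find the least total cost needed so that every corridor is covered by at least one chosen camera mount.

K2, K3 cover every corridor at cost 9 + 20 = 29.
Any cover uses at least 2 camera mounts; among all covering selections none totals below 29.
Greedy by coverage-per-cost would pick K1, K5, K2, K3 for 40 — worse than the optimum 29.

29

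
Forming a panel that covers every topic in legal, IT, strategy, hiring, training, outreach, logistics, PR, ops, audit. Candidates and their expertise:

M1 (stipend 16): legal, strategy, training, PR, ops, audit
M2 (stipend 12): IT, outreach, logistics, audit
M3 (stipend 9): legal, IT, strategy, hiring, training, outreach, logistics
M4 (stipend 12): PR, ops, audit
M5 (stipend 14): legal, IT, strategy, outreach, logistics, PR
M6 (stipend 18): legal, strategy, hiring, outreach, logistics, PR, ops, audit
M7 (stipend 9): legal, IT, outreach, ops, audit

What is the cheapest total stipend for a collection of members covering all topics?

M3, M4 cover every topic at stipend 9 + 12 = 21.
Any cover uses at least 2 members; among all covering selections none totals below 21.

21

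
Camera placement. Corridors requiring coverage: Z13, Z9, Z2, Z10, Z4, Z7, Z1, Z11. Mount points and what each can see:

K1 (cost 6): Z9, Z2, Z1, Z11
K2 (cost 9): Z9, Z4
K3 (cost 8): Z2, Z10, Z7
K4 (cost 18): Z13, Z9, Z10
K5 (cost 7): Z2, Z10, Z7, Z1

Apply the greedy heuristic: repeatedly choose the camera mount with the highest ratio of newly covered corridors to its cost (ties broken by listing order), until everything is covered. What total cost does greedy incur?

40

Pick 1: K1 adds 4 new (Z9, Z2, Z1, Z11) at cost 6 (ratio 4/6).
Pick 2: K5 adds 2 new (Z10, Z7) at cost 7 (ratio 2/7).
Pick 3: K2 adds 1 new (Z4) at cost 9 (ratio 1/9).
Pick 4: K4 adds 1 new (Z13) at cost 18 (ratio 1/18).
Greedy total cost: 6 + 7 + 9 + 18 = 40.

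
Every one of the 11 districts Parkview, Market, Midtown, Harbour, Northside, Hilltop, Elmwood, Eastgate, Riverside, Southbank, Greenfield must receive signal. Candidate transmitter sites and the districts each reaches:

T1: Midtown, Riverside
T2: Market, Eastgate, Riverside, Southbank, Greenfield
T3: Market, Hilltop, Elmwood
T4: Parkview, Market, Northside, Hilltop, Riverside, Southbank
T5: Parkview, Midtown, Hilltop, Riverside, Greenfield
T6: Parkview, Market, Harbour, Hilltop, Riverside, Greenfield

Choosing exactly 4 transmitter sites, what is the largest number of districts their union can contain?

Choosing T1, T2, T3, T4 covers {Parkview, Market, Midtown, Northside, Hilltop, Elmwood, Eastgate, Riverside, Southbank, Greenfield} — 10 districts.
No choice of 4 transmitter sites does better; here Harbour is left uncovered.

10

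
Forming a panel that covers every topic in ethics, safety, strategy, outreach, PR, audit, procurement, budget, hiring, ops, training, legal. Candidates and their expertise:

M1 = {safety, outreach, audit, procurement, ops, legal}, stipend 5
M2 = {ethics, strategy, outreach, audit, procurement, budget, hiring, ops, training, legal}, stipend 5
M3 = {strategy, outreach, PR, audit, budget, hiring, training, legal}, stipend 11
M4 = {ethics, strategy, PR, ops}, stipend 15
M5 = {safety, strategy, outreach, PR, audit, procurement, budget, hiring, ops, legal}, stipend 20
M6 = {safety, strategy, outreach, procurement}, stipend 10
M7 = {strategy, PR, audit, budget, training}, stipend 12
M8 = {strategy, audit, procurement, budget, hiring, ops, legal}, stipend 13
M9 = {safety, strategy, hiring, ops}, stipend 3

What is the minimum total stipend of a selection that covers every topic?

M2, M3, M9 cover every topic at stipend 5 + 11 + 3 = 19.
Any cover uses at least 2 members; among all covering selections none totals below 19.

19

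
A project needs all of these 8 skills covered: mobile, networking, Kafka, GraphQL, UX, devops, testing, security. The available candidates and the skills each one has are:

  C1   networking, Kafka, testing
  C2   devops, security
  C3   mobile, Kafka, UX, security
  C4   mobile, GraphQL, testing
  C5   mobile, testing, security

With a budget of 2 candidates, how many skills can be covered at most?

Choosing C1, C3 covers {mobile, networking, Kafka, UX, testing, security} — 6 skills.
No choice of 2 candidates does better; here GraphQL, devops are left uncovered.

6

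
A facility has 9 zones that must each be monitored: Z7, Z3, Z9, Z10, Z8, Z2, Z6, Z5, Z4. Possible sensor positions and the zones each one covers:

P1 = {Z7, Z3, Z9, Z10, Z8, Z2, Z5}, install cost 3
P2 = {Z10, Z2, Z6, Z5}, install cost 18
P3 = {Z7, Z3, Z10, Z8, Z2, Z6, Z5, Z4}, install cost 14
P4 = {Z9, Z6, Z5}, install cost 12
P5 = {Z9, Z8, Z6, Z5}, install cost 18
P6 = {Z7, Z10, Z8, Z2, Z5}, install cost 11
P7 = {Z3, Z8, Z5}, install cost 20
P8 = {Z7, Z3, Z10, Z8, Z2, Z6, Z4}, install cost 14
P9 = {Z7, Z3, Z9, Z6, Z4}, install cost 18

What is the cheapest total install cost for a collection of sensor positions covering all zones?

P1, P3 cover every zone at install cost 3 + 14 = 17.
Any cover uses at least 2 sensor positions; among all covering selections none totals below 17.

17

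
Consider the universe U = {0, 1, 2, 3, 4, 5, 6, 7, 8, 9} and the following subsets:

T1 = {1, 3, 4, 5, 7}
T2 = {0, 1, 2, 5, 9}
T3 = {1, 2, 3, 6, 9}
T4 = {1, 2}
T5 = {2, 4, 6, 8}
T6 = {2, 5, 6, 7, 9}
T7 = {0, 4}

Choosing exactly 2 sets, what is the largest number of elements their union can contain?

Choosing T1, T2 covers {0, 1, 2, 3, 4, 5, 7, 9} — 8 elements.
No choice of 2 sets does better; here 6, 8 are left uncovered.

8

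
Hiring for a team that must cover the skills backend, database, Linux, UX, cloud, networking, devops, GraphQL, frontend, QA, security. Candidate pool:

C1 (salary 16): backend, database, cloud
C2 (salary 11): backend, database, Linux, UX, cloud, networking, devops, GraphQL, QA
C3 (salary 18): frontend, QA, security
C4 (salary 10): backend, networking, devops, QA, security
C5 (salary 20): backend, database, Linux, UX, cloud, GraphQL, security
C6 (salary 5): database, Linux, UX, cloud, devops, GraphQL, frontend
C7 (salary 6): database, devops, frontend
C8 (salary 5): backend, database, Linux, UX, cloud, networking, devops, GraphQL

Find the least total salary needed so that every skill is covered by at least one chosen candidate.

C4, C6 cover every skill at salary 10 + 5 = 15.
Any cover uses at least 2 candidates; among all covering selections none totals below 15.
Greedy by coverage-per-salary would pick C8, C4, C6 for 20 — worse than the optimum 15.

15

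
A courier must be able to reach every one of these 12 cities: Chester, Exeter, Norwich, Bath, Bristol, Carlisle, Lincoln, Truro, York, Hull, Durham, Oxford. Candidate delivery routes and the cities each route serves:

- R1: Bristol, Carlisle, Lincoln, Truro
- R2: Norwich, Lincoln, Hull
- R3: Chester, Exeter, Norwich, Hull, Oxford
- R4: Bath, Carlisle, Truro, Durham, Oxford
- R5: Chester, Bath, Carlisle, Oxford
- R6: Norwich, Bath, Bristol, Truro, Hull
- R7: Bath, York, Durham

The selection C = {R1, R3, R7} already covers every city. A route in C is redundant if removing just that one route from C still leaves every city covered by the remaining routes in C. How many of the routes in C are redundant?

Drop R1: Bristol, Carlisle, Lincoln, Truro uncovered — not redundant.
Drop R3: Chester, Exeter, Norwich, Hull, … uncovered — not redundant.
Drop R7: Bath, York, Durham uncovered — not redundant.
None of the routes in C is redundant.

0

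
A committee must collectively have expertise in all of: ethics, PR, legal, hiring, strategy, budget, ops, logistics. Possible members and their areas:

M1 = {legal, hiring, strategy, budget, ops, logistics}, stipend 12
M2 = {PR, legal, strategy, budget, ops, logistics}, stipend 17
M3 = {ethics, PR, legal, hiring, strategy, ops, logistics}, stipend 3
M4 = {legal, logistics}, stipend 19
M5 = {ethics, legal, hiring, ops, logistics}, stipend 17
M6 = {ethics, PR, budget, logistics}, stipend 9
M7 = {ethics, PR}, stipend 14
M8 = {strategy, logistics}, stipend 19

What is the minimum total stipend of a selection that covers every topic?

12

M3, M6 cover every topic at stipend 3 + 9 = 12.
Any cover uses at least 2 members; among all covering selections none totals below 12.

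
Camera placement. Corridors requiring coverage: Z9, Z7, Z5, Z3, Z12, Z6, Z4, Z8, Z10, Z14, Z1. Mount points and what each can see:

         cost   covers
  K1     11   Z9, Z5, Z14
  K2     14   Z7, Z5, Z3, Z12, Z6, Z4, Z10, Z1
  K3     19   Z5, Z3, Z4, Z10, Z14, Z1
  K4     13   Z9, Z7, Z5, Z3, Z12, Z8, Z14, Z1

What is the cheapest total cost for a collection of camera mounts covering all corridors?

K2, K4 cover every corridor at cost 14 + 13 = 27.
Any cover uses at least 2 camera mounts; among all covering selections none totals below 27.

27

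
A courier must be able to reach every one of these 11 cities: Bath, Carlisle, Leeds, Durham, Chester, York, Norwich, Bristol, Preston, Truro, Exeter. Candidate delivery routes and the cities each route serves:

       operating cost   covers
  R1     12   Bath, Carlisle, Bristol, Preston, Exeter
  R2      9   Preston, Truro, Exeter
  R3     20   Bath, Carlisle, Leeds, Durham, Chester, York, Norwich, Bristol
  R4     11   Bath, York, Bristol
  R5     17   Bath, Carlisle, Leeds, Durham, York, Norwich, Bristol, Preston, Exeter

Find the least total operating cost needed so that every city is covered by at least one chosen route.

29

R2, R3 cover every city at operating cost 9 + 20 = 29.
Any cover uses at least 2 routes; among all covering selections none totals below 29.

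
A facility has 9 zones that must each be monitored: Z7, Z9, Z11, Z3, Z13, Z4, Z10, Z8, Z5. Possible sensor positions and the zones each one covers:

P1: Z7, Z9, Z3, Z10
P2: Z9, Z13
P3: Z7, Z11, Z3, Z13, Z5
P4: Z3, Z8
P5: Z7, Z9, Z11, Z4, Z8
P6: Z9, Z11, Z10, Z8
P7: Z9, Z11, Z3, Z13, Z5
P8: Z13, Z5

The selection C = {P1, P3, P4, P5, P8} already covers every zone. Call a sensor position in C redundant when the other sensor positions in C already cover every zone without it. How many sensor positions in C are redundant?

Drop P1: Z10 uncovered — not redundant.
Drop P3: the rest still cover every zone — redundant.
Drop P4: the rest still cover every zone — redundant.
Drop P5: Z4 uncovered — not redundant.
Drop P8: the rest still cover every zone — redundant.
3 redundant: P3, P4, P8.

3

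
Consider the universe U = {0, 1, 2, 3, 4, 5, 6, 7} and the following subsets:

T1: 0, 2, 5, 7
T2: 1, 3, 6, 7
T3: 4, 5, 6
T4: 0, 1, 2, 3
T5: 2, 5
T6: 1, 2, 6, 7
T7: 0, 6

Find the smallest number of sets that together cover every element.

T1, T2, T3 together cover {0, 1, 2, 3, 4, 5, 6, 7} — every element.
No 2 of the 7 sets cover everything (all 21 pairs fall short), so 3 is minimum.

3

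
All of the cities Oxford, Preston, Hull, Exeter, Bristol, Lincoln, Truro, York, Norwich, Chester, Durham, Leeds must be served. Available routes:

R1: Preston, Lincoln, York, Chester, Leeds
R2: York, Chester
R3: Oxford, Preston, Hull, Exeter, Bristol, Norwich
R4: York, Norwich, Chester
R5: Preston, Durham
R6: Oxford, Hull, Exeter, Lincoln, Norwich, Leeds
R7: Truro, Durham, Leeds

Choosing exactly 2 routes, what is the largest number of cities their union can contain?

Choosing R1, R3 covers {Oxford, Preston, Hull, Exeter, Bristol, Lincoln, York, Norwich, Chester, Leeds} — 10 cities.
No choice of 2 routes does better; here Truro, Durham are left uncovered.

10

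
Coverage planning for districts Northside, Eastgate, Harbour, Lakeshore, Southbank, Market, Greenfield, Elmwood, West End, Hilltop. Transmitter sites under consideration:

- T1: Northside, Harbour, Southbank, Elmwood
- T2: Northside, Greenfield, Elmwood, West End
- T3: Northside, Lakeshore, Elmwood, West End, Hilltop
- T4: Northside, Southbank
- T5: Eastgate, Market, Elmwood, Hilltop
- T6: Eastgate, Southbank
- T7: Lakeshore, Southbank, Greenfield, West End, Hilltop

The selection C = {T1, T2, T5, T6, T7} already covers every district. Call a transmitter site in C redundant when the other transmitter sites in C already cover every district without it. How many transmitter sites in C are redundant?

2

Drop T1: Harbour uncovered — not redundant.
Drop T2: the rest still cover every district — redundant.
Drop T5: Market uncovered — not redundant.
Drop T6: the rest still cover every district — redundant.
Drop T7: Lakeshore uncovered — not redundant.
2 redundant: T2, T6.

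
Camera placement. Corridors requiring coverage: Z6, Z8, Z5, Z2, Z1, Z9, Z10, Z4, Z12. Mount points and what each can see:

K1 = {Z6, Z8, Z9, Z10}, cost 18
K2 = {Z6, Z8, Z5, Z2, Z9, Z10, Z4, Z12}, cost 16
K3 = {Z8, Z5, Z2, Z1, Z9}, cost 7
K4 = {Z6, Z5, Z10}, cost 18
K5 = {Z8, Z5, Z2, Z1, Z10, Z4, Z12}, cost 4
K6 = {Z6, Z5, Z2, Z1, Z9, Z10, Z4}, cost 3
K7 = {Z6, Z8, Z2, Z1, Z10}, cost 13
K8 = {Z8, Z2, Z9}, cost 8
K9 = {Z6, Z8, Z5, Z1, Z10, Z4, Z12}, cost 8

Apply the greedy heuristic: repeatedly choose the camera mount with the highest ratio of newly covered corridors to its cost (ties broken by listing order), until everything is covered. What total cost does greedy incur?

7

Pick 1: K6 adds 7 new (Z6, Z5, Z2, Z1, Z9, Z10, Z4) at cost 3 (ratio 7/3).
Pick 2: K5 adds 2 new (Z8, Z12) at cost 4 (ratio 2/4).
Greedy total cost: 3 + 4 = 7.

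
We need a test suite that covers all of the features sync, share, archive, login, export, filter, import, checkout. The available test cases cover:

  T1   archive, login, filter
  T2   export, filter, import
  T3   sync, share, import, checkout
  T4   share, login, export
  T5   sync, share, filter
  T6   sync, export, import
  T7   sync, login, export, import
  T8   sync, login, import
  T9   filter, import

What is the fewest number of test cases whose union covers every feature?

3

T1, T2, T3 together cover {sync, share, archive, login, export, filter, import, checkout} — every feature.
No 2 of the 9 test cases cover everything (all 36 pairs fall short), so 3 is minimum.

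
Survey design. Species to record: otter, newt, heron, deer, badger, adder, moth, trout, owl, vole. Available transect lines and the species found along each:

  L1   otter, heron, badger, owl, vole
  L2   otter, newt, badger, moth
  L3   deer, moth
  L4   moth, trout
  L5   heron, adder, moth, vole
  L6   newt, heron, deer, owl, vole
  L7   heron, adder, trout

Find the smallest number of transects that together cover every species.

L2, L6, L7 together cover {otter, newt, heron, deer, badger, adder, moth, trout, owl, vole} — every species.
No 2 of the 7 transects cover everything (all 21 pairs fall short), so 3 is minimum.

3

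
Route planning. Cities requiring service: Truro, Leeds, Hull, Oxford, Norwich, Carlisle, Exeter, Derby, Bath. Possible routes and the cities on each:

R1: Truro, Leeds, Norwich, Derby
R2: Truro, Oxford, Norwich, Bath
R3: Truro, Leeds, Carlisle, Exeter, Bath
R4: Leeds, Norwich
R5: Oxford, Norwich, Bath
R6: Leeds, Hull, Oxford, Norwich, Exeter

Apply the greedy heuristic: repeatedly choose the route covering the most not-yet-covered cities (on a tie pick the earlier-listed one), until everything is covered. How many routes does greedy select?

Pick 1: R3 covers 5 new cities (Truro, Leeds, Carlisle, Exeter, Bath).
Pick 2: R6 covers 3 new cities (Hull, Oxford, Norwich).
Pick 3: R1 covers 1 new cities (Derby).
Greedy uses 3 routes.

3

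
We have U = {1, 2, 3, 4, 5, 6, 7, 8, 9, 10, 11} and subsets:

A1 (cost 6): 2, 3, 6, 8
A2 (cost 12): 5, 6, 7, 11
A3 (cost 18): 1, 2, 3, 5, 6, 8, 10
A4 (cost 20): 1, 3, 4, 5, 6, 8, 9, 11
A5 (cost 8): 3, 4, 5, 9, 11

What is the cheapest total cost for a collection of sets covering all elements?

A2, A3, A5 cover every element at cost 12 + 18 + 8 = 38.
Any cover uses at least 3 sets; among all covering selections none totals below 38.
Greedy by coverage-per-cost would pick A1, A5, A3, A2 for 44 — worse than the optimum 38.

38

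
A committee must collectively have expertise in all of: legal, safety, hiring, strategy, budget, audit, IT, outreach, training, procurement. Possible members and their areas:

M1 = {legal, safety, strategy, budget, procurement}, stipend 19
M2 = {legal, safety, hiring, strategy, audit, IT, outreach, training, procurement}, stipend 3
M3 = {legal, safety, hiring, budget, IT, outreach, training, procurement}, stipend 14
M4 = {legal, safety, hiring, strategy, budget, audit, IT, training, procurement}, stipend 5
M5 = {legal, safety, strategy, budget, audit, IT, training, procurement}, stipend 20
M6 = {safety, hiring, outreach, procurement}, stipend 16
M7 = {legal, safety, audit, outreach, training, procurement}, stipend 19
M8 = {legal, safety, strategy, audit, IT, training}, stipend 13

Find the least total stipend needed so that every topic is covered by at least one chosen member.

8

M2, M4 cover every topic at stipend 3 + 5 = 8.
Any cover uses at least 2 members; among all covering selections none totals below 8.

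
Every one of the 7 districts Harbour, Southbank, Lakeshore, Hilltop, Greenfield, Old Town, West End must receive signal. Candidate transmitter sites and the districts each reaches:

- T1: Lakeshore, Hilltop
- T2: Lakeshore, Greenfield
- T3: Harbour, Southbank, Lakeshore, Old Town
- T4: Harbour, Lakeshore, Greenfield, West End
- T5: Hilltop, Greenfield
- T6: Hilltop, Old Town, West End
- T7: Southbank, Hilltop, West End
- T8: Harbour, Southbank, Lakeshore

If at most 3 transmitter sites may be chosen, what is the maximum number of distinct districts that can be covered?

7

Choosing T1, T3, T4 covers {Harbour, Southbank, Lakeshore, Hilltop, Greenfield, Old Town, West End} — 7 districts.
That is all 7 districts.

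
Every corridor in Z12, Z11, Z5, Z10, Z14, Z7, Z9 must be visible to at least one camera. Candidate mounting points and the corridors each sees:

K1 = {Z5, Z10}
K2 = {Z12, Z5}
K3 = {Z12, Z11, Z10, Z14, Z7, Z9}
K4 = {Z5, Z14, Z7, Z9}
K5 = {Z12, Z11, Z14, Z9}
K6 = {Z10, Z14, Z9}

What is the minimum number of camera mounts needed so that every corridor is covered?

2

K1, K3 together cover {Z12, Z11, Z5, Z10, Z14, Z7, Z9} — every corridor.
No single camera mount contains all 7 corridors, so 2 is optimal.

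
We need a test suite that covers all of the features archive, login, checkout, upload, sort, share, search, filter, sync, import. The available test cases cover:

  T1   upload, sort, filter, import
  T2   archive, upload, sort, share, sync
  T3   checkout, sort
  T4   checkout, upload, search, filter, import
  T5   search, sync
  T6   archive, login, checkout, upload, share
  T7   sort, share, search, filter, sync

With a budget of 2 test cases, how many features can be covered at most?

Choosing T2, T4 covers {archive, checkout, upload, sort, share, search, filter, sync, import} — 9 features.
No choice of 2 test cases does better; here login is left uncovered.

9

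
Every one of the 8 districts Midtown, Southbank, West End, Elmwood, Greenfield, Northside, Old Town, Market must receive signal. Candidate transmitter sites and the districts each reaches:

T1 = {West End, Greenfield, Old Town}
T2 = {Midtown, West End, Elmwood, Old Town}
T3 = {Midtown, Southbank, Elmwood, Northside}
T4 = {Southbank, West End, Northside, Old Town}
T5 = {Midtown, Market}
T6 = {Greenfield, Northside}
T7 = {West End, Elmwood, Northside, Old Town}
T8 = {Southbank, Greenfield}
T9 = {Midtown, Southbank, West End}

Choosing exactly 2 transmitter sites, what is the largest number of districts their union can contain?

7

Choosing T1, T3 covers {Midtown, Southbank, West End, Elmwood, Greenfield, Northside, Old Town} — 7 districts.
No choice of 2 transmitter sites does better; here Market is left uncovered.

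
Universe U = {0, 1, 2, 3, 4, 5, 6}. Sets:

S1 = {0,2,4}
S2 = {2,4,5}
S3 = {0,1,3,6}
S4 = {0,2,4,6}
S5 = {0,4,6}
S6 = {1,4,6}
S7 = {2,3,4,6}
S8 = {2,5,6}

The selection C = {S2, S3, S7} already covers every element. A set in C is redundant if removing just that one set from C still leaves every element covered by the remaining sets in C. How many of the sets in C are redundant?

1

Drop S2: 5 uncovered — not redundant.
Drop S3: 0, 1 uncovered — not redundant.
Drop S7: the rest still cover every element — redundant.
1 redundant: S7.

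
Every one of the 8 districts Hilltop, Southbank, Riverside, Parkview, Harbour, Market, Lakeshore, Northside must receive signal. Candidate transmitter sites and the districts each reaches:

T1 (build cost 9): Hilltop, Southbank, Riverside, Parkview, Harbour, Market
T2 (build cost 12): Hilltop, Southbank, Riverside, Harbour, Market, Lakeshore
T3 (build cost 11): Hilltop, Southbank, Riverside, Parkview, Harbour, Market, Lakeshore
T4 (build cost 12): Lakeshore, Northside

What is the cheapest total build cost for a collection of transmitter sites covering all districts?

T1, T4 cover every district at build cost 9 + 12 = 21.
Any cover uses at least 2 transmitter sites; among all covering selections none totals below 21.

21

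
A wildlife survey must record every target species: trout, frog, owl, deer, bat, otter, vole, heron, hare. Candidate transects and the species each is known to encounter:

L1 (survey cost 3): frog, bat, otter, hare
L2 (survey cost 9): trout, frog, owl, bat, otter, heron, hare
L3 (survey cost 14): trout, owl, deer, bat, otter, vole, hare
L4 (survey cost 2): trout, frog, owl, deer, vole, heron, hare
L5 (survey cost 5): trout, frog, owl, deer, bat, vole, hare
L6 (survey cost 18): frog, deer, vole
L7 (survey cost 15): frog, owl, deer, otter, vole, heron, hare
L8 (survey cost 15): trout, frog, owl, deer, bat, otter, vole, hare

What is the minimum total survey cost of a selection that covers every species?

L1, L4 cover every species at survey cost 3 + 2 = 5.
Any cover uses at least 2 transects; among all covering selections none totals below 5.

5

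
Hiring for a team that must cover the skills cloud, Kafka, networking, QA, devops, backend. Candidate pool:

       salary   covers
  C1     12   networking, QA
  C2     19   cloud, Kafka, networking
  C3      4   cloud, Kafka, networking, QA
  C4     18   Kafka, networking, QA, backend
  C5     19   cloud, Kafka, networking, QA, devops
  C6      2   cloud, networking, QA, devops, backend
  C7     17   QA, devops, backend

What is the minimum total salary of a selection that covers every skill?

6

C3, C6 cover every skill at salary 4 + 2 = 6.
Any cover uses at least 2 candidates; among all covering selections none totals below 6.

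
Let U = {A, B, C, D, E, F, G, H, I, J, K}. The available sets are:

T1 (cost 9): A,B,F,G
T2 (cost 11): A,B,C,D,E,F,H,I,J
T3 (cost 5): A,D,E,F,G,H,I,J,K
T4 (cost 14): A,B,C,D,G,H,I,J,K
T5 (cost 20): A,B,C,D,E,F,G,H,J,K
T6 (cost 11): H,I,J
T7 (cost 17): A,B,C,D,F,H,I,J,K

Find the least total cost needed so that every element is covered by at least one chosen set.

T2, T3 cover every element at cost 11 + 5 = 16.
Any cover uses at least 2 sets; among all covering selections none totals below 16.

16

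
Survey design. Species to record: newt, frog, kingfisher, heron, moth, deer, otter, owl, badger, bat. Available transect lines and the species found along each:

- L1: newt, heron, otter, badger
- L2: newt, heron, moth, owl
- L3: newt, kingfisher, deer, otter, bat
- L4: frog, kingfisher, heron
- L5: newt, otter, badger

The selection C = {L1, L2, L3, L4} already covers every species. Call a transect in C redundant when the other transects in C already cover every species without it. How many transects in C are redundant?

0

Drop L1: badger uncovered — not redundant.
Drop L2: moth, owl uncovered — not redundant.
Drop L3: deer, bat uncovered — not redundant.
Drop L4: frog uncovered — not redundant.
None of the transects in C is redundant.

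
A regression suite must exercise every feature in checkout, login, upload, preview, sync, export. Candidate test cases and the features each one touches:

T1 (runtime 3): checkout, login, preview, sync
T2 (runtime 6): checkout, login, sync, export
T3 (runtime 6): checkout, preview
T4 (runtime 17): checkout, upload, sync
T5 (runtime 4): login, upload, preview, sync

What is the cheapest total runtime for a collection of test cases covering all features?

10

T2, T5 cover every feature at runtime 6 + 4 = 10.
Any cover uses at least 2 test cases; among all covering selections none totals below 10.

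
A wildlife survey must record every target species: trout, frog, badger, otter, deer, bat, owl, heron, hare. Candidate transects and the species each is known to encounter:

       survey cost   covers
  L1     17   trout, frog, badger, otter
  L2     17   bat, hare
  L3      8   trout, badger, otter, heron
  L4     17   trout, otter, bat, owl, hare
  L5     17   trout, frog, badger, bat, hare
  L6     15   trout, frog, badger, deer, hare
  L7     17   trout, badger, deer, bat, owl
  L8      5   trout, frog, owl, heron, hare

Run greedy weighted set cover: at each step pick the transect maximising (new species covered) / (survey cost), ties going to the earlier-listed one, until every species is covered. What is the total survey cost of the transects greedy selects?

Pick 1: L8 adds 5 new (trout, frog, owl, heron, hare) at survey cost 5 (ratio 5/5).
Pick 2: L3 adds 2 new (badger, otter) at survey cost 8 (ratio 2/8).
Pick 3: L7 adds 2 new (deer, bat) at survey cost 17 (ratio 2/17).
Greedy total survey cost: 5 + 8 + 17 = 30.

30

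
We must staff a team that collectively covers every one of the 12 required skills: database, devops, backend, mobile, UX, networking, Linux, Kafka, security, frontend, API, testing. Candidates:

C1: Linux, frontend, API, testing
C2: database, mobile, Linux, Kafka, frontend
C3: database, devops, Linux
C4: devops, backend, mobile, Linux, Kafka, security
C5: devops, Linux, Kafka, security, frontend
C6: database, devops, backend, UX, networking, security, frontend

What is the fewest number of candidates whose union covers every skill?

3

C1, C2, C6 together cover {database, devops, backend, mobile, UX, networking, Linux, Kafka, security, frontend, API, testing} — every skill.
No 2 of the 6 candidates cover everything (all 15 pairs fall short), so 3 is minimum.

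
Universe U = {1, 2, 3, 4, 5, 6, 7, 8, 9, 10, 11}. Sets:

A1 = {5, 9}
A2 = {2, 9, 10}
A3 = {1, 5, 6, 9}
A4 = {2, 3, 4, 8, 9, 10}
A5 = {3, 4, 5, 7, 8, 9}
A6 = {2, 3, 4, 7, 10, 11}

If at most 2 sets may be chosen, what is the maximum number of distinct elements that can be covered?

10

Choosing A3, A6 covers {1, 2, 3, 4, 5, 6, 7, 9, 10, 11} — 10 elements.
No choice of 2 sets does better; here 8 is left uncovered.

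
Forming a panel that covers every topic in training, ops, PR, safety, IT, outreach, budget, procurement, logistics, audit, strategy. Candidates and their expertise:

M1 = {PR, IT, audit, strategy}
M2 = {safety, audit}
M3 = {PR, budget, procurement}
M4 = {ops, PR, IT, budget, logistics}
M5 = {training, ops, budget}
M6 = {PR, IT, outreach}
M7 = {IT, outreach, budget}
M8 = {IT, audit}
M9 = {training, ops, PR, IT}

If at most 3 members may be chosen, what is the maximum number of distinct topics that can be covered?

Choosing M1, M2, M4 covers {ops, PR, safety, IT, budget, logistics, audit, strategy} — 8 topics.
No choice of 3 members does better; here training, outreach, procurement are left uncovered.

8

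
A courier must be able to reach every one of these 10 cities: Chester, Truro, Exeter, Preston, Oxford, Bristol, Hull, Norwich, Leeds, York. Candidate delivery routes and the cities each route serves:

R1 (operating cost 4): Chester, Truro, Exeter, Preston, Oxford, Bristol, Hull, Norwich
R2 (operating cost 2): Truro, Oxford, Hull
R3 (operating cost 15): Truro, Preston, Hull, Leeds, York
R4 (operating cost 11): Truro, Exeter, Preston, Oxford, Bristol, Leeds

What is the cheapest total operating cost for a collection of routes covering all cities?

19

R1, R3 cover every city at operating cost 4 + 15 = 19.
Any cover uses at least 2 routes; among all covering selections none totals below 19.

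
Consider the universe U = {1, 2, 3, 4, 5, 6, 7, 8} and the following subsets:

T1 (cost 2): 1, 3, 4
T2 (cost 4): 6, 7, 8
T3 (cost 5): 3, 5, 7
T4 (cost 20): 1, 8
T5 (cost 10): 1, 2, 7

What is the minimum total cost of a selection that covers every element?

21

T1, T2, T3, T5 cover every element at cost 2 + 4 + 5 + 10 = 21.
Any cover uses at least 4 sets; among all covering selections none totals below 21.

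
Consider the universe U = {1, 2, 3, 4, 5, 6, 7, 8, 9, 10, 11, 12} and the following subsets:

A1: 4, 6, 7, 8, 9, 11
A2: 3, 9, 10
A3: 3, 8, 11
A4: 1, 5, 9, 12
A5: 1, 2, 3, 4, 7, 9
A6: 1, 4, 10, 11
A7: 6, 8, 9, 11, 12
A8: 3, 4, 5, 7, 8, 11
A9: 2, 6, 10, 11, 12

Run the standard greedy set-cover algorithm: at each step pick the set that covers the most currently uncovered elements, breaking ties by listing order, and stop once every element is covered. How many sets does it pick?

4

Pick 1: A1 covers 6 new elements (4, 6, 7, 8, 9, 11).
Pick 2: A4 covers 3 new elements (1, 5, 12).
Pick 3: A2 covers 2 new elements (3, 10).
Pick 4: A5 covers 1 new elements (2).
Greedy uses 4 sets. (The true minimum is 3.)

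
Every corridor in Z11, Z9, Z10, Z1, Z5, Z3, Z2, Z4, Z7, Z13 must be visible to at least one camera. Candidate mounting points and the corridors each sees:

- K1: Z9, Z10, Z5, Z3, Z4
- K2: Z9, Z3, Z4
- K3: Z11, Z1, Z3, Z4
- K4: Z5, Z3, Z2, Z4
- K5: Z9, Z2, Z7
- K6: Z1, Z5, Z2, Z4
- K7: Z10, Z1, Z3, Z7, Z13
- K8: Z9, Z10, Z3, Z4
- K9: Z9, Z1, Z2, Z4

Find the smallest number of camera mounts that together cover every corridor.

4

K1, K3, K4, K7 together cover {Z11, Z9, Z10, Z1, Z5, Z3, Z2, Z4, Z7, Z13} — every corridor.
No 3 of the 9 camera mounts cover everything (all 84 triples fall short), so 4 is minimum.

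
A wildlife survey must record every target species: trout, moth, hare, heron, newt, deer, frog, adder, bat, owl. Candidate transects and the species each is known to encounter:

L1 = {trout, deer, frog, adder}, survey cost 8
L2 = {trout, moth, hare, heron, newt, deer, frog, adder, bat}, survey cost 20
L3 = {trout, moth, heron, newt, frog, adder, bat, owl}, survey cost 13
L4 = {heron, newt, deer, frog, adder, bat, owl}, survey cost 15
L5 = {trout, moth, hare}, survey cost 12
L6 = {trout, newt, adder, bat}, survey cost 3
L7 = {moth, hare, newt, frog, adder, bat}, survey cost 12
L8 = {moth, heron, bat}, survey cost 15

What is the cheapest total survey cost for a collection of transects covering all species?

27

L4, L5 cover every species at survey cost 15 + 12 = 27.
Any cover uses at least 2 transects; among all covering selections none totals below 27.
Greedy by coverage-per-survey cost would pick L6, L3, L1, L5 for 36 — worse than the optimum 27.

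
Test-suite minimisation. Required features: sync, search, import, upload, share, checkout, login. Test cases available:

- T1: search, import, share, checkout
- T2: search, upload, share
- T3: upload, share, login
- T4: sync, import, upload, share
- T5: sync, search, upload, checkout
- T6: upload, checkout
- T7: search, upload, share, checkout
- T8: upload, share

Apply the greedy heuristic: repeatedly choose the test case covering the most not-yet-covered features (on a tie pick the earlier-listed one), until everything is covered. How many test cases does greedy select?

3

Pick 1: T1 covers 4 new features (search, import, share, checkout).
Pick 2: T3 covers 2 new features (upload, login).
Pick 3: T4 covers 1 new features (sync).
Greedy uses 3 test cases.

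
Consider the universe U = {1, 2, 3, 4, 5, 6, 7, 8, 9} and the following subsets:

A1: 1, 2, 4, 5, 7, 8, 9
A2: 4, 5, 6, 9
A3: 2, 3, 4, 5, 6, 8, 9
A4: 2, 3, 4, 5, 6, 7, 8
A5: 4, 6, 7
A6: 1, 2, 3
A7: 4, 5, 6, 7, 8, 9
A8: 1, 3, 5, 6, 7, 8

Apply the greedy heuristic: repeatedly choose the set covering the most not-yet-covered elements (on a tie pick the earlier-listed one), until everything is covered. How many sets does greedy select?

2

Pick 1: A1 covers 7 new elements (1, 2, 4, 5, 7, 8, 9).
Pick 2: A3 covers 2 new elements (3, 6).
Greedy uses 2 sets.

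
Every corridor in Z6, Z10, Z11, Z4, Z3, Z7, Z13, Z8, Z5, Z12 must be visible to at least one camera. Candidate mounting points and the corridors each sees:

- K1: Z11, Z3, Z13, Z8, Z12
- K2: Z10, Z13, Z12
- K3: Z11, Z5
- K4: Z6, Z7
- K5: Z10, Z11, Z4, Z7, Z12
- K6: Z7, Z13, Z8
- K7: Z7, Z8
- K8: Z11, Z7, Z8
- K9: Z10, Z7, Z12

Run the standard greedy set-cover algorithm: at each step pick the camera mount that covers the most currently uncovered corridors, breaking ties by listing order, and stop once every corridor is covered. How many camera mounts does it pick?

4

Pick 1: K1 covers 5 new corridors (Z11, Z3, Z13, Z8, Z12).
Pick 2: K5 covers 3 new corridors (Z10, Z4, Z7).
Pick 3: K3 covers 1 new corridors (Z5).
Pick 4: K4 covers 1 new corridors (Z6).
Greedy uses 4 camera mounts.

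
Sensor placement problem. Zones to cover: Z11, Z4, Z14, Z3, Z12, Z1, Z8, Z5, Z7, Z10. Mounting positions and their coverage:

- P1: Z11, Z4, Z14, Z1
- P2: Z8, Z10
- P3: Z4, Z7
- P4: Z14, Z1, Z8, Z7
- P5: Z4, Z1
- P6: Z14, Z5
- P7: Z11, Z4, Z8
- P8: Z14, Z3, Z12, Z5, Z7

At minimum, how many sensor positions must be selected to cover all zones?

3

P1, P2, P8 together cover {Z11, Z4, Z14, Z3, Z12, Z1, Z8, Z5, Z7, Z10} — every zone.
No 2 of the 8 sensor positions cover everything (all 28 pairs fall short), so 3 is minimum.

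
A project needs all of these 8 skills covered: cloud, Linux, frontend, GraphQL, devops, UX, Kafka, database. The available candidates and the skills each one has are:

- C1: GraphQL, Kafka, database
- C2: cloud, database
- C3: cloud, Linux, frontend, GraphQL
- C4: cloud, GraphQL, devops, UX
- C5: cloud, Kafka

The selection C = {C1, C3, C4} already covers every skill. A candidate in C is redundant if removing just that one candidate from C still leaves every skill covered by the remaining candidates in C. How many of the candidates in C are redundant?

Drop C1: Kafka, database uncovered — not redundant.
Drop C3: Linux, frontend uncovered — not redundant.
Drop C4: devops, UX uncovered — not redundant.
None of the candidates in C is redundant.

0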